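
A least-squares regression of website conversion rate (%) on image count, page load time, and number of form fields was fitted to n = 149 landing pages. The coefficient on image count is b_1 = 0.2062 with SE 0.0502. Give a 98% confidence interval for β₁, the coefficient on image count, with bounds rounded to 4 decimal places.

(0.0881, 0.3243)

df = n − k − 1 = 149 − 3 − 1 = 145.
t* = t_{0.01, 145} = 2.35234.
Margin = t* × SE = 2.35234 × 0.0502 = 0.118087.
CI: 0.2062 ± 0.118087 → (0.0881, 0.3243).
With 98% confidence, each one-unit increase in image count is associated with a change of between 0.0881 and 0.3243 % in website conversion rate, holding the other predictors fixed.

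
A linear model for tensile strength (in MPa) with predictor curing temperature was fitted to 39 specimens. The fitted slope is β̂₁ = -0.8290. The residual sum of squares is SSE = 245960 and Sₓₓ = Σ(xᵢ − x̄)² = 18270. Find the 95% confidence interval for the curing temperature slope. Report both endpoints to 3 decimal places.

(-2.051, 0.393)

MSE = SSE/(n − 2) = 245960/37 = 6647.57.
SE(β̂₁) = √(MSE/Sₓₓ) = √(6647.57/18270) = 0.603201.
df = n − 2 = 37.
t* = t_{0.025, 37} = 2.026192.
Margin = t* × SE = 2.026192 × 0.603201 = 1.22220.
CI: -0.8290 ± 1.22220 → (-2.051, 0.393).
With 95% confidence, each one-unit increase in curing temperature is associated with a change of between -2.051 and 0.393 MPa in tensile strength.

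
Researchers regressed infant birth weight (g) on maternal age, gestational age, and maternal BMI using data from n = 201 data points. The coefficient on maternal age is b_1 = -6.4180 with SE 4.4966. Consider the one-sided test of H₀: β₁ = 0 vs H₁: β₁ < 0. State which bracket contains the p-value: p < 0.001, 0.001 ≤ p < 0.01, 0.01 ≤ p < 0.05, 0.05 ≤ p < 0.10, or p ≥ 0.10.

0.05 ≤ p < 0.10

t = -6.4180 / 4.4966 = -1.427.
df = n − k − 1 = 201 − 3 − 1 = 197.
One-sided p = P(T_{197} < t) ≈ 0.0775.
So 0.05 ≤ p < 0.10.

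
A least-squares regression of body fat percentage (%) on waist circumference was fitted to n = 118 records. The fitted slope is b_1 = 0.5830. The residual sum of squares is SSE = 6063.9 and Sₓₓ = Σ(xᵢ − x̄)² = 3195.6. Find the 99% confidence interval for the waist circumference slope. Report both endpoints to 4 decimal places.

(0.2480, 0.9180)

MSE = SSE/(n − 2) = 6063.9/116 = 52.275.
SE(b_1) = √(MSE/Sₓₓ) = √(52.275/3195.6) = 0.1279.
df = n − 2 = 116.
t* = t_{0.005, 116} = 2.618878.
Margin = t* × SE = 2.618878 × 0.1279 = 0.334955.
CI: 0.5830 ± 0.334955 → (0.2480, 0.9180).
With 99% confidence, each one-unit increase in waist circumference is associated with a change of between 0.2480 and 0.9180 % in body fat percentage.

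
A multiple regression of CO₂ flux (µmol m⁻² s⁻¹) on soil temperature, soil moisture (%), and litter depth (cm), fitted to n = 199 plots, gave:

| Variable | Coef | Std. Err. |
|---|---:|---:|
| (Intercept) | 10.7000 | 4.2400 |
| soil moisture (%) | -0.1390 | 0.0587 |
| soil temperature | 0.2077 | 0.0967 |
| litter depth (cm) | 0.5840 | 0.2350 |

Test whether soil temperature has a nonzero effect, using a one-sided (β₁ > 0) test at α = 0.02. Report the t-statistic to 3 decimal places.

Read off: b = 0.2077, SE = 0.0967 for soil temperature.
H₀: β₁ = 0 vs H₁: β₁ > 0.
t = 0.2077 / 0.0967 = 2.148.
df = n − k − 1 = 199 − 3 − 1 = 195.
One-sided p ≈ 0.0165, which is < 0.02, so reject H₀.
There is evidence that the true slope on soil temperature is positive, holding the other predictors fixed.

t = 2.148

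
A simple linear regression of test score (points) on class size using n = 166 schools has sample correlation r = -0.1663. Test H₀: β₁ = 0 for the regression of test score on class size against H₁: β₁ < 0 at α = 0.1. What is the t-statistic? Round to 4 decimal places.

t = -2.1598

t = r·√(n − 2)/√(1 − r²) = -0.1663·√164/√0.972344 = -2.1598.
df = n − 2 = 164.
One-sided p ≈ 0.0161, which is < 0.1, so reject H₀.
There is evidence of a linear association between class size and test score.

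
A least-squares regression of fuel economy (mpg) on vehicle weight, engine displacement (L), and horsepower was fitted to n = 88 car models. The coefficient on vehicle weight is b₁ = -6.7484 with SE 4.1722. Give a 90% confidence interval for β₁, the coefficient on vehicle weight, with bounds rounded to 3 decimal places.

(-13.688, 0.191)

df = n − k − 1 = 88 − 3 − 1 = 84.
t* = t_{0.05, 84} = 1.663197.
Margin = t* × SE = 1.663197 × 4.1722 = 6.93919.
CI: -6.7484 ± 6.93919 → (-13.688, 0.191).
With 90% confidence, each one-unit increase in vehicle weight is associated with a change of between -13.688 and 0.191 mpg in fuel economy, holding the other predictors fixed.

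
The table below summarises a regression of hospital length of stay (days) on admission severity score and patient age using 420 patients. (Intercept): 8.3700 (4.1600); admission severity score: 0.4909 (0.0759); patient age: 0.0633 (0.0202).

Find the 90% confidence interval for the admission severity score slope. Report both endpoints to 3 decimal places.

(0.366, 0.616)

Read off: b = 0.4909, SE = 0.0759 for admission severity score.
df = n − k − 1 = 420 − 2 − 1 = 417.
t* = t_{0.05, 417} = 1.648516.
Margin = t* × SE = 1.648516 × 0.0759 = 0.12512.
CI: 0.4909 ± 0.12512 → (0.366, 0.616).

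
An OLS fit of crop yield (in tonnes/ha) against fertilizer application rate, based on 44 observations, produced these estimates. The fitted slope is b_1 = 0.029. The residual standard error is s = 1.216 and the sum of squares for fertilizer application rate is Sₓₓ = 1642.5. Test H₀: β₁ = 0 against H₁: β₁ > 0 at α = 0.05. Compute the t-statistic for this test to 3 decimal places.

t = 0.967

SE(b_1) = s/√Sₓₓ = 1.216/√1642.5 = 0.0300041.
t = 0.029 / 0.0300041 = 0.967.
df = n − 2 = 42.
One-sided p ≈ 0.1697, which is ≥ 0.05, so fail to reject H₀.
The data do not give significant evidence that the true slope on fertilizer application rate is positive.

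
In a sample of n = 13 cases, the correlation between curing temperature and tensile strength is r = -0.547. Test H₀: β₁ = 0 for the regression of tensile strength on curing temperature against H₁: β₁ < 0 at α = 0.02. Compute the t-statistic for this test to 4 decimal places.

t = r·√(n − 2)/√(1 − r²) = -0.547·√11/√0.700791 = -2.1672.
df = n − 2 = 11.
One-sided p ≈ 0.0265, which is ≥ 0.02, so fail to reject H₀.
The data do not give significant evidence of a linear association between curing temperature and tensile strength.

t = -2.1672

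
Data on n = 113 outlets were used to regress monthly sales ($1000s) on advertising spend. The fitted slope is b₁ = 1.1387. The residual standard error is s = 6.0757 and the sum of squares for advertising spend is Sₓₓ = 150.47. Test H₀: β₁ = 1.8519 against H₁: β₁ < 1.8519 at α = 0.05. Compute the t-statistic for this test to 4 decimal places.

t = -1.4399

SE(b₁) = s/√Sₓₓ = 6.0757/√150.47 = 0.495303.
t = (1.1387 − 1.8519) / 0.495303 = -1.4399.
df = n − 2 = 111.
One-sided p ≈ 0.0764, which is ≥ 0.05, so fail to reject H₀.
The data do not give significant evidence that the true slope on advertising spend is below 1.8519 $1000s per unit.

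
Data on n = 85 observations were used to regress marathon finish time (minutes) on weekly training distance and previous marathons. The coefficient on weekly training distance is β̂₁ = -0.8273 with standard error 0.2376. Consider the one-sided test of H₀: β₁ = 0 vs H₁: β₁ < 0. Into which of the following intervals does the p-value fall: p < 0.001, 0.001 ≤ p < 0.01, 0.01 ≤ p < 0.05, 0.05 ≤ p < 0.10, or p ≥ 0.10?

p < 0.001

t = -0.8273 / 0.2376 = -3.482.
df = n − k − 1 = 85 − 2 − 1 = 82.
One-sided p = P(T_{82} < t) ≈ 0.0004.
So p < 0.001.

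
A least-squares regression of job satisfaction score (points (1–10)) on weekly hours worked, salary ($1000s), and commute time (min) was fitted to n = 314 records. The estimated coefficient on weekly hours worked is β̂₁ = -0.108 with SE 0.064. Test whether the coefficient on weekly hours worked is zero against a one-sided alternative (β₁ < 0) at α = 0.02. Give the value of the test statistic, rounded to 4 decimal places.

t = -1.6875

H₀: β₁ = 0 vs H₁: β₁ < 0.
t = (β̂₁ − β₁⁰)/SE = -0.108 / 0.064 = -1.6875.
df = n − k − 1 = 314 − 3 − 1 = 310.
One-sided p ≈ 0.0463, which is ≥ 0.02, so fail to reject H₀.
The data do not give significant evidence that the true slope on weekly hours worked is negative, holding the other predictors fixed.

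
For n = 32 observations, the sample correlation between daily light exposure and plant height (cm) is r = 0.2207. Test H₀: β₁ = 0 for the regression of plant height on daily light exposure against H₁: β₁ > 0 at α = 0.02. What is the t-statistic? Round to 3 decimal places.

t = r·√(n − 2)/√(1 − r²) = 0.2207·√30/√0.951292 = 1.239.
df = n − 2 = 30.
One-sided p ≈ 0.1124, which is ≥ 0.02, so fail to reject H₀.
The data do not give significant evidence of a linear association between daily light exposure and plant height.

t = 1.239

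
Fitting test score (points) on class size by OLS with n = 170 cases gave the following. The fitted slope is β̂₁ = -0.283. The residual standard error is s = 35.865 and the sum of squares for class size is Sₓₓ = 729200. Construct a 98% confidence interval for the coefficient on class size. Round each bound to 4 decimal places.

SE(β̂₁) = s/√Sₓₓ = 35.865/√729200 = 0.0419998.
df = n − 2 = 168.
t* = t_{0.01, 168} = 2.348749.
Margin = t* × SE = 2.348749 × 0.0419998 = 0.098647.
CI: -0.283 ± 0.098647 → (-0.3816, -0.1844).
With 98% confidence, each one-unit increase in class size is associated with a change of between -0.3816 and -0.1844 points in test score.

(-0.3816, -0.1844)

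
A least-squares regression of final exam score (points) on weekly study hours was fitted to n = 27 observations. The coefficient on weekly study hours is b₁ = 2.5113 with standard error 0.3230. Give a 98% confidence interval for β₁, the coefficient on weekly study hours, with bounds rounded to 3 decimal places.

(1.709, 3.314)

df = n − 2 = 27 − 2 = 25.
t* = t_{0.01, 25} = 2.485107.
Margin = t* × SE = 2.485107 × 0.3230 = 0.80269.
CI: 2.5113 ± 0.80269 → (1.709, 3.314).
With 98% confidence, each one-unit increase in weekly study hours is associated with a change of between 1.709 and 3.314 points in final exam score.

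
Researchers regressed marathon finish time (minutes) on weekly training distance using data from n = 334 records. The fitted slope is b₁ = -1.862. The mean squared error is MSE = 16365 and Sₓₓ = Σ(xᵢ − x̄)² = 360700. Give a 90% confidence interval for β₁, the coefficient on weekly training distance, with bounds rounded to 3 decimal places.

SE(b₁) = √(MSE/Sₓₓ) = √(16365/360700) = 0.213003.
df = n − 2 = 332.
t* = t_{0.05, 332} = 1.649456.
Margin = t* × SE = 1.649456 × 0.213003 = 0.35134.
CI: -1.862 ± 0.35134 → (-2.213, -1.511).
With 90% confidence, each one-unit increase in weekly training distance is associated with a change of between -2.213 and -1.511 minutes in marathon finish time.

(-2.213, -1.511)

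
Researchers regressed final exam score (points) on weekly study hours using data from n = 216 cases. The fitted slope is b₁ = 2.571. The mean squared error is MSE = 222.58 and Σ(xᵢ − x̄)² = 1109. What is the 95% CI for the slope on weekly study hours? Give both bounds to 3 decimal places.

(1.688, 3.454)

SE(b₁) = √(MSE/Sₓₓ) = √(222.58/1109) = 0.447999.
df = n − 2 = 214.
t* = t_{0.025, 214} = 1.971111.
Margin = t* × SE = 1.971111 × 0.447999 = 0.88306.
CI: 2.571 ± 0.88306 → (1.688, 3.454).
With 95% confidence, each one-unit increase in weekly study hours is associated with a change of between 1.688 and 3.454 points in final exam score.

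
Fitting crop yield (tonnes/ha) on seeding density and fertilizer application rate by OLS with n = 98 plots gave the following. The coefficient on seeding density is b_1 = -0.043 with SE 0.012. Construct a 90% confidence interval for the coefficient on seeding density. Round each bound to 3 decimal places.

(-0.063, -0.023)

df = n − k − 1 = 98 − 2 − 1 = 95.
t* = t_{0.05, 95} = 1.661052.
Margin = t* × SE = 1.661052 × 0.012 = 0.01993.
CI: -0.043 ± 0.01993 → (-0.063, -0.023).
With 90% confidence, each one-unit increase in seeding density is associated with a change of between -0.063 and -0.023 tonnes/ha in crop yield, holding the other predictors fixed.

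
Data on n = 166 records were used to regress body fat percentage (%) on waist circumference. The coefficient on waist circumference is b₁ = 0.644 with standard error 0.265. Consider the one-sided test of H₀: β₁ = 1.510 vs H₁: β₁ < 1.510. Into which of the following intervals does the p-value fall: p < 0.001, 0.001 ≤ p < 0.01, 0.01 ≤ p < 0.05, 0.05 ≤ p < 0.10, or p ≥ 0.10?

t = (0.644 − 1.510) / 0.265 = -3.268.
df = n − 2 = 166 − 2 = 164.
One-sided p = P(T_{164} < t) ≈ 0.0007.
So p < 0.001.

p < 0.001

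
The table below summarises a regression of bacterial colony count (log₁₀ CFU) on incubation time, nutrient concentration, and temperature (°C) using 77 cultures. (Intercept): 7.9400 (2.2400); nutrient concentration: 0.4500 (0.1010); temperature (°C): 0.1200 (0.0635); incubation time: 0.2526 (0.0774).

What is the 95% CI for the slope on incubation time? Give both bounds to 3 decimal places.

Read off: b = 0.2526, SE = 0.0774 for incubation time.
df = n − k − 1 = 77 − 3 − 1 = 73.
t* = t_{0.025, 73} = 1.992997.
Margin = t* × SE = 1.992997 × 0.0774 = 0.15426.
CI: 0.2526 ± 0.15426 → (0.098, 0.407).

(0.098, 0.407)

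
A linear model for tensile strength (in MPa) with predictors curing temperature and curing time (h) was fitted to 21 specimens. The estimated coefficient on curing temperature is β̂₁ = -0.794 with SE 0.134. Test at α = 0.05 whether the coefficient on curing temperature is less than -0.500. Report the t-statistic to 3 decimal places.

t = -2.194

H₀: β₁ = -0.500 vs H₁: β₁ < -0.500.
t = (β̂₁ − β₁⁰)/SE = (-0.794 − (-0.500)) / 0.134 = -2.194.
df = n − k − 1 = 21 − 2 − 1 = 18.
One-sided p ≈ 0.0208, which is < 0.05, so reject H₀.
There is evidence that the true slope on curing temperature is below -0.500 MPa per unit, holding the other predictors fixed.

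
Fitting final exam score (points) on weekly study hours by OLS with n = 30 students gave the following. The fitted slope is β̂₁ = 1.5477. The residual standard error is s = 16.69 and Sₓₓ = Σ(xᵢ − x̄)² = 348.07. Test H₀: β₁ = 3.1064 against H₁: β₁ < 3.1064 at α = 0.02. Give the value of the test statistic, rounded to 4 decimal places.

SE(β̂₁) = s/√Sₓₓ = 16.69/√348.07 = 0.894588.
t = (1.5477 − 3.1064) / 0.894588 = -1.7424.
df = n − 2 = 28.
One-sided p ≈ 0.0462, which is ≥ 0.02, so fail to reject H₀.
The data do not give significant evidence that the true slope on weekly study hours is below 3.1064 points per unit.

t = -1.7424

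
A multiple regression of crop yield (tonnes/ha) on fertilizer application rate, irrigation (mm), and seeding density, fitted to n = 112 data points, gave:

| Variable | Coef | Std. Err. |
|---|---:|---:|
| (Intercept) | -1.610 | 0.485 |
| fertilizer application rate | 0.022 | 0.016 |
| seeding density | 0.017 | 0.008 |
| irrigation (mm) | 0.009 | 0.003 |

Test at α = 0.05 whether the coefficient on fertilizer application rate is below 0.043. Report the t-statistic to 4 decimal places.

Read off: b = 0.022, SE = 0.016 for fertilizer application rate.
H₀: β₁ = 0.043 vs H₁: β₁ < 0.043.
t = (0.022 − 0.043) / 0.016 = -1.3125.
df = n − k − 1 = 112 − 3 − 1 = 108.
One-sided p ≈ 0.0961, which is ≥ 0.05, so fail to reject H₀.
The data do not give significant evidence that the true slope on fertilizer application rate is below 0.043 tonnes/ha per unit, holding the other predictors fixed.

t = -1.3125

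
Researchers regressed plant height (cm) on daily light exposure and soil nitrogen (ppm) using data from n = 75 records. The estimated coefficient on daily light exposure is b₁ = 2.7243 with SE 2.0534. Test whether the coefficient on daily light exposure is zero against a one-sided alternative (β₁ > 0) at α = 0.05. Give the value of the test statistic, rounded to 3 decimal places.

H₀: β₁ = 0 vs H₁: β₁ > 0.
t = (b₁ − β₁⁰)/SE = 2.7243 / 2.0534 = 1.327.
df = n − k − 1 = 75 − 2 − 1 = 72.
One-sided p ≈ 0.0944, which is ≥ 0.05, so fail to reject H₀.
The data do not give significant evidence that the true slope on daily light exposure is positive, holding the other predictors fixed.

t = 1.327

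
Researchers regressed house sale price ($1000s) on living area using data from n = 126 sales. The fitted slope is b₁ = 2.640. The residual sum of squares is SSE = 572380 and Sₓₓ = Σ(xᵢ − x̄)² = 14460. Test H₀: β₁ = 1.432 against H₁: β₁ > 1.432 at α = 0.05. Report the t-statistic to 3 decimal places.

t = 2.138

MSE = SSE/(n − 2) = 572380/124 = 4615.97.
SE(b₁) = √(MSE/Sₓₓ) = √(4615.97/14460) = 0.564998.
t = (2.640 − 1.432) / 0.564998 = 2.138.
df = n − 2 = 124.
One-sided p ≈ 0.0172, which is < 0.05, so reject H₀.
There is evidence that the true slope on living area exceeds 1.432 $1000s per unit.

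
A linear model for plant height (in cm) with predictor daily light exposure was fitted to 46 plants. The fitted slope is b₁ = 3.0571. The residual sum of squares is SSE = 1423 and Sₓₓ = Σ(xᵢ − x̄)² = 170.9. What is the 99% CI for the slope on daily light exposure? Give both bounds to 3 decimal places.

MSE = SSE/(n − 2) = 1423/44 = 32.3409.
SE(b₁) = √(MSE/Sₓₓ) = √(32.3409/170.9) = 0.435016.
df = n − 2 = 44.
t* = t_{0.005, 44} = 2.692278.
Margin = t* × SE = 2.692278 × 0.435016 = 1.17118.
CI: 3.0571 ± 1.17118 → (1.886, 4.228).
With 99% confidence, each one-unit increase in daily light exposure is associated with a change of between 1.886 and 4.228 cm in plant height.

(1.886, 4.228)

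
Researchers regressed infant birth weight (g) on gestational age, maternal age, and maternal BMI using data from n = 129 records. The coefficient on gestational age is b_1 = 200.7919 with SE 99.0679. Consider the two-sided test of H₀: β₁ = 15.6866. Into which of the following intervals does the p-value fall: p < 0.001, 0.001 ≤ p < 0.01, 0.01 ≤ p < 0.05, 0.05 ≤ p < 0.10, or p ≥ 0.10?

t = (200.7919 − 15.6866) / 99.0679 = 1.868.
df = n − k − 1 = 129 − 3 − 1 = 125.
Two-sided p = 2·P(T_{125} > |t|) ≈ 0.0640.
So 0.05 ≤ p < 0.10.

0.05 ≤ p < 0.10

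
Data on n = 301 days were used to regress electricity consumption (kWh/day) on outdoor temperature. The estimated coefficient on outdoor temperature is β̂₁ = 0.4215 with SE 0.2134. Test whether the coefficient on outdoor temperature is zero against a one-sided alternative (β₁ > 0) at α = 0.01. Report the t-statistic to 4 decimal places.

H₀: β₁ = 0 vs H₁: β₁ > 0.
t = (β̂₁ − β₁⁰)/SE = 0.4215 / 0.2134 = 1.9752.
df = n − 2 = 301 − 2 = 299.
One-sided p ≈ 0.0246, which is ≥ 0.01, so fail to reject H₀.
The data do not give significant evidence that the true slope on outdoor temperature is positive.

t = 1.9752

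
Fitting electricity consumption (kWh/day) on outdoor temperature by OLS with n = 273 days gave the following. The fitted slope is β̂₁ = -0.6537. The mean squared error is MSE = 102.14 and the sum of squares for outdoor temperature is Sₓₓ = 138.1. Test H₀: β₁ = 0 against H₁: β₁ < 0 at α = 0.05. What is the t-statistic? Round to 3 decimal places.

SE(β̂₁) = √(MSE/Sₓₓ) = √(102.14/138.1) = 0.860005.
t = -0.6537 / 0.860005 = -0.760.
df = n − 2 = 271.
One-sided p ≈ 0.2239, which is ≥ 0.05, so fail to reject H₀.
The data do not give significant evidence that the true slope on outdoor temperature is negative.

t = -0.760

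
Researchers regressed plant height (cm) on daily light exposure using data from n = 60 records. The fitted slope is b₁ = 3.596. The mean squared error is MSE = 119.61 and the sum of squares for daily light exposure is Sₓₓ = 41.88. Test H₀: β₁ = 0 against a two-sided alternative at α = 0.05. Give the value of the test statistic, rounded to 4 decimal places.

t = 2.1278

SE(b₁) = √(MSE/Sₓₓ) = √(119.61/41.88) = 1.68998.
t = 3.596 / 1.68998 = 2.1278.
df = n − 2 = 58.
Two-sided p ≈ 0.0376, which is < 0.05, so reject H₀.
There is evidence that daily light exposure is associated with plant height.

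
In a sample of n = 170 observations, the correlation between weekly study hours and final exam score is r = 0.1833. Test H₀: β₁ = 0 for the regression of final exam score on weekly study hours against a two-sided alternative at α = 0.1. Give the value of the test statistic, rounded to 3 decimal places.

t = 2.417

t = r·√(n − 2)/√(1 − r²) = 0.1833·√168/√0.966401 = 2.417.
df = n − 2 = 168.
Two-sided p ≈ 0.0167, which is < 0.1, so reject H₀.
There is evidence of a linear association between weekly study hours and final exam score.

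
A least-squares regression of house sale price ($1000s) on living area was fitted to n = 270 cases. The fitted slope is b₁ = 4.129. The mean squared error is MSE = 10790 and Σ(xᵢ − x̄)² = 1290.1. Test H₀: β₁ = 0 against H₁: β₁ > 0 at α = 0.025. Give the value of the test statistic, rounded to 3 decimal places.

t = 1.428

SE(b₁) = √(MSE/Sₓₓ) = √(10790/1290.1) = 2.892.
t = 4.129 / 2.892 = 1.428.
df = n − 2 = 268.
One-sided p ≈ 0.0773, which is ≥ 0.025, so fail to reject H₀.
The data do not give significant evidence that the true slope on living area is positive.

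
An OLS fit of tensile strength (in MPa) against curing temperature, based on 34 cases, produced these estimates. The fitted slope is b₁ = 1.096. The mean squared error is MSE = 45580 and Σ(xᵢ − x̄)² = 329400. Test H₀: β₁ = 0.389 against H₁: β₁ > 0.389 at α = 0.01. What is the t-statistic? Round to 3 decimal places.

SE(b₁) = √(MSE/Sₓₓ) = √(45580/329400) = 0.371985.
t = (1.096 − 0.389) / 0.371985 = 1.901.
df = n − 2 = 32.
One-sided p ≈ 0.0332, which is ≥ 0.01, so fail to reject H₀.
The data do not give significant evidence that the true slope on curing temperature exceeds 0.389 MPa per unit.

t = 1.901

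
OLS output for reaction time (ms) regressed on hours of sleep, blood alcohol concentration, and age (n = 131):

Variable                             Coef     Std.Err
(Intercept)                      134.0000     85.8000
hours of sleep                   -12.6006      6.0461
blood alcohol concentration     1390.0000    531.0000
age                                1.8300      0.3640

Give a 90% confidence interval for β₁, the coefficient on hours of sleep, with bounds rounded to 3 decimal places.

(-22.619, -2.583)

Read off: b = -12.6006, SE = 6.0461 for hours of sleep.
df = n − k − 1 = 131 − 3 − 1 = 127.
t* = t_{0.05, 127} = 1.65694.
Margin = t* × SE = 1.65694 × 6.0461 = 10.01803.
CI: -12.6006 ± 10.01803 → (-22.619, -2.583).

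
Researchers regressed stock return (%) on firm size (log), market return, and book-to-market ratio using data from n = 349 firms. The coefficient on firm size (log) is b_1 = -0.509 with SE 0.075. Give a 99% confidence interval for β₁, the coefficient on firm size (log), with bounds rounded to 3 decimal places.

df = n − k − 1 = 349 − 3 − 1 = 345.
t* = t_{0.005, 345} = 2.590155.
Margin = t* × SE = 2.590155 × 0.075 = 0.19426.
CI: -0.509 ± 0.19426 → (-0.703, -0.315).
With 99% confidence, each one-unit increase in firm size (log) is associated with a change of between -0.703 and -0.315 % in stock return, holding the other predictors fixed.

(-0.703, -0.315)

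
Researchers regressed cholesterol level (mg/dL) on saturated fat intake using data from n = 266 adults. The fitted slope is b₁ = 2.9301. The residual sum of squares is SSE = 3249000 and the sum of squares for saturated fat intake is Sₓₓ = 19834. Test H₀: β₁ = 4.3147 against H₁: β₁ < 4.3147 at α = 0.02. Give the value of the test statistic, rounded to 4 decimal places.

t = -1.7577

MSE = SSE/(n − 2) = 3249000/264 = 12306.8.
SE(b₁) = √(MSE/Sₓₓ) = √(12306.8/19834) = 0.787713.
t = (2.9301 − 4.3147) / 0.787713 = -1.7577.
df = n − 2 = 264.
One-sided p ≈ 0.0400, which is ≥ 0.02, so fail to reject H₀.
The data do not give significant evidence that the true slope on saturated fat intake is below 4.3147 mg/dL per unit.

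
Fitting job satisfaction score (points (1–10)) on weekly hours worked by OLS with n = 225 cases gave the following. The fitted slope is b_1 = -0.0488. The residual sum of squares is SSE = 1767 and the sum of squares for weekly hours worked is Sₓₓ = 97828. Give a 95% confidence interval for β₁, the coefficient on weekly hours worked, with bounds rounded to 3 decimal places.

(-0.067, -0.031)

MSE = SSE/(n − 2) = 1767/223 = 7.92377.
SE(b_1) = √(MSE/Sₓₓ) = √(7.92377/97828) = 0.00899983.
df = n − 2 = 223.
t* = t_{0.025, 223} = 1.970659.
Margin = t* × SE = 1.970659 × 0.00899983 = 0.01774.
CI: -0.0488 ± 0.01774 → (-0.067, -0.031).
With 95% confidence, each one-unit increase in weekly hours worked is associated with a change of between -0.067 and -0.031 points (1–10) in job satisfaction score.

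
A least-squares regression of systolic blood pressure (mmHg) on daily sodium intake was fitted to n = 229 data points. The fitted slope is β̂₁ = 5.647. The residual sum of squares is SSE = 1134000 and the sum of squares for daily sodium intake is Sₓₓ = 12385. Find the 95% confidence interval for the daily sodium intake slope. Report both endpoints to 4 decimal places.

(4.3955, 6.8985)

MSE = SSE/(n − 2) = 1134000/227 = 4995.59.
SE(β̂₁) = √(MSE/Sₓₓ) = √(4995.59/12385) = 0.635105.
df = n − 2 = 227.
t* = t_{0.025, 227} = 1.97047.
Margin = t* × SE = 1.97047 × 0.635105 = 1.251455.
CI: 5.647 ± 1.251455 → (4.3955, 6.8985).
With 95% confidence, each one-unit increase in daily sodium intake is associated with a change of between 4.3955 and 6.8985 mmHg in systolic blood pressure.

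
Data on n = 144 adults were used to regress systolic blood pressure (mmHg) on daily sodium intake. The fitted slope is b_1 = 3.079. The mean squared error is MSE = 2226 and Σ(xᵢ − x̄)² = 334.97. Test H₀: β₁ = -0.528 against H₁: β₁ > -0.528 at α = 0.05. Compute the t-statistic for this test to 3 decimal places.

t = 1.399

SE(b_1) = √(MSE/Sₓₓ) = √(2226/334.97) = 2.57786.
t = (3.079 − (-0.528)) / 2.57786 = 1.399.
df = n − 2 = 142.
One-sided p ≈ 0.0820, which is ≥ 0.05, so fail to reject H₀.
The data do not give significant evidence that the true slope on daily sodium intake exceeds -0.528 mmHg per unit.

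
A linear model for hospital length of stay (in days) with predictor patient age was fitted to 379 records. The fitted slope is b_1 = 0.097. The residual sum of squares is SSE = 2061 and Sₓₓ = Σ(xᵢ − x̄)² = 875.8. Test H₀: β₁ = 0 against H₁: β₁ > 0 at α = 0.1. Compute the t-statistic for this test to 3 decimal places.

MSE = SSE/(n − 2) = 2061/377 = 5.46684.
SE(b_1) = √(MSE/Sₓₓ) = √(5.46684/875.8) = 0.0790071.
t = 0.097 / 0.0790071 = 1.228.
df = n − 2 = 377.
One-sided p ≈ 0.1102, which is ≥ 0.1, so fail to reject H₀.
The data do not give significant evidence that the true slope on patient age is positive.

t = 1.228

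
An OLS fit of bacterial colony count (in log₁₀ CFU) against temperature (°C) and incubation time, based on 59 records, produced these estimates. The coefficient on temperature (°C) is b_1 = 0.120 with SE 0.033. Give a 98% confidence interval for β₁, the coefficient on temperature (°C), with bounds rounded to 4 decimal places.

(0.0410, 0.1990)

df = n − k − 1 = 59 − 2 − 1 = 56.
t* = t_{0.01, 56} = 2.394801.
Margin = t* × SE = 2.394801 × 0.033 = 0.079028.
CI: 0.120 ± 0.079028 → (0.0410, 0.1990).
With 98% confidence, each one-unit increase in temperature (°C) is associated with a change of between 0.0410 and 0.1990 log₁₀ CFU in bacterial colony count, holding the other predictors fixed.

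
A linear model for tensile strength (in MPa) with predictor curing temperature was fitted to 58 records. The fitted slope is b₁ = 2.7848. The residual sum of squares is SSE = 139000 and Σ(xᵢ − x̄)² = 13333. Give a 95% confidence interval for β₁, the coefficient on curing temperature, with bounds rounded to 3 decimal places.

(1.920, 3.649)

MSE = SSE/(n − 2) = 139000/56 = 2482.14.
SE(b₁) = √(MSE/Sₓₓ) = √(2482.14/13333) = 0.431469.
df = n − 2 = 56.
t* = t_{0.025, 56} = 2.003241.
Margin = t* × SE = 2.003241 × 0.431469 = 0.86434.
CI: 2.7848 ± 0.86434 → (1.920, 3.649).
With 95% confidence, each one-unit increase in curing temperature is associated with a change of between 1.920 and 3.649 MPa in tensile strength.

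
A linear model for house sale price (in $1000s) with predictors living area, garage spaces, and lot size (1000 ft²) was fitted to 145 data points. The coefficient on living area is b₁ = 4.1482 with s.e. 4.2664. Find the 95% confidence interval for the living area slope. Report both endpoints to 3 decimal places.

df = n − k − 1 = 145 − 3 − 1 = 141.
t* = t_{0.025, 141} = 1.976931.
Margin = t* × SE = 1.976931 × 4.2664 = 8.43438.
CI: 4.1482 ± 8.43438 → (-4.286, 12.583).
With 95% confidence, each one-unit increase in living area is associated with a change of between -4.286 and 12.583 $1000s in house sale price, holding the other predictors fixed.

(-4.286, 12.583)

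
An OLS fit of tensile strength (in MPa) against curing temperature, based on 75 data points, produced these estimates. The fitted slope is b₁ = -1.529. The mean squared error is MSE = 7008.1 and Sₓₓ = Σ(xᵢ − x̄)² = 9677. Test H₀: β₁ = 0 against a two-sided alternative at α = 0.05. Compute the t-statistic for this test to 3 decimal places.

t = -1.797

SE(b₁) = √(MSE/Sₓₓ) = √(7008.1/9677) = 0.851.
t = -1.529 / 0.851 = -1.797.
df = n − 2 = 73.
Two-sided p ≈ 0.0765, which is ≥ 0.05, so fail to reject H₀.
The data do not give significant evidence of an association between curing temperature and tensile strength.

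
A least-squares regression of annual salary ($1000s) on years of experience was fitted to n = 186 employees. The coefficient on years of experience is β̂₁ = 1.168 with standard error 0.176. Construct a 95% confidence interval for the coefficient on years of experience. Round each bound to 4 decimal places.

(0.8208, 1.5152)

df = n − 2 = 186 − 2 = 184.
t* = t_{0.025, 184} = 1.972941.
Margin = t* × SE = 1.972941 × 0.176 = 0.347238.
CI: 1.168 ± 0.347238 → (0.8208, 1.5152).
With 95% confidence, each one-unit increase in years of experience is associated with a change of between 0.8208 and 1.5152 $1000s in annual salary.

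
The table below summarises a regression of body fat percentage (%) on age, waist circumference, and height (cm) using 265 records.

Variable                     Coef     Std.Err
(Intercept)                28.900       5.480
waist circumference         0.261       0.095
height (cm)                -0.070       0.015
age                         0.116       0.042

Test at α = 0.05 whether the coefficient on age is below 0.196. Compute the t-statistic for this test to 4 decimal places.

t = -1.9048

Read off: b = 0.116, SE = 0.042 for age.
H₀: β₁ = 0.196 vs H₁: β₁ < 0.196.
t = (0.116 − 0.196) / 0.042 = -1.9048.
df = n − k − 1 = 265 − 3 − 1 = 261.
One-sided p ≈ 0.0290, which is < 0.05, so reject H₀.
There is evidence that the true slope on age is below 0.196 % per unit, holding the other predictors fixed.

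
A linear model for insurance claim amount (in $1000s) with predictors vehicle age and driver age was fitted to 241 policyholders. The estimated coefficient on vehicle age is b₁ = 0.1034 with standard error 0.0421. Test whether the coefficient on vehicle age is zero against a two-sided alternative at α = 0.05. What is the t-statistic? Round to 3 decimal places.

H₀: β₁ = 0 vs H₁: β₁ ≠ 0.
t = (b₁ − β₁⁰)/SE = 0.1034 / 0.0421 = 2.456.
df = n − k − 1 = 241 − 2 − 1 = 238.
Two-sided p ≈ 0.0148, which is < 0.05, so reject H₀.
There is evidence that vehicle age is associated with insurance claim amount, holding the other predictors fixed.

t = 2.456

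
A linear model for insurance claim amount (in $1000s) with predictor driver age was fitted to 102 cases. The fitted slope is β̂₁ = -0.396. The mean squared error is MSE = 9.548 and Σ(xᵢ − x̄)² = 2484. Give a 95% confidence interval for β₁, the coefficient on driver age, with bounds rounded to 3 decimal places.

SE(β̂₁) = √(MSE/Sₓₓ) = √(9.548/2484) = 0.0619984.
df = n − 2 = 100.
t* = t_{0.025, 100} = 1.983972.
Margin = t* × SE = 1.983972 × 0.0619984 = 0.12300.
CI: -0.396 ± 0.12300 → (-0.519, -0.273).
With 95% confidence, each one-unit increase in driver age is associated with a change of between -0.519 and -0.273 $1000s in insurance claim amount.

(-0.519, -0.273)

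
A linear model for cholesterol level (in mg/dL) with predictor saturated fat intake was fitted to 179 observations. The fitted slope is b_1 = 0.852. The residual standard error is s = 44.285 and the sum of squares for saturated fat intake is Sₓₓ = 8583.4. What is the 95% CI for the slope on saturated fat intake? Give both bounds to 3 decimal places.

SE(b_1) = s/√Sₓₓ = 44.285/√8583.4 = 0.477999.
df = n − 2 = 177.
t* = t_{0.025, 177} = 1.973457.
Margin = t* × SE = 1.973457 × 0.477999 = 0.94331.
CI: 0.852 ± 0.94331 → (-0.091, 1.795).
With 95% confidence, each one-unit increase in saturated fat intake is associated with a change of between -0.091 and 1.795 mg/dL in cholesterol level.

(-0.091, 1.795)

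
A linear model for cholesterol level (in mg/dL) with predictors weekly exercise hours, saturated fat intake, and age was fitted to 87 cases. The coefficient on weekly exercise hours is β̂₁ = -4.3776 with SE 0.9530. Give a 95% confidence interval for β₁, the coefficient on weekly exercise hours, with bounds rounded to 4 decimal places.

df = n − k − 1 = 87 − 3 − 1 = 83.
t* = t_{0.025, 83} = 1.98896.
Margin = t* × SE = 1.98896 × 0.9530 = 1.895479.
CI: -4.3776 ± 1.895479 → (-6.2731, -2.4821).
With 95% confidence, each one-unit increase in weekly exercise hours is associated with a change of between -6.2731 and -2.4821 mg/dL in cholesterol level, holding the other predictors fixed.

(-6.2731, -2.4821)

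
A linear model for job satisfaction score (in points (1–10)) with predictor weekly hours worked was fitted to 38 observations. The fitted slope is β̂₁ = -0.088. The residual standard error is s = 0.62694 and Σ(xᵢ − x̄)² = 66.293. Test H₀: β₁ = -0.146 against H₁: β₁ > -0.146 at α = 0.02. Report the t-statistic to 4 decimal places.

SE(β̂₁) = s/√Sₓₓ = 0.62694/√66.293 = 0.0770003.
t = (-0.088 − (-0.146)) / 0.0770003 = 0.7532.
df = n − 2 = 36.
One-sided p ≈ 0.2281, which is ≥ 0.02, so fail to reject H₀.
The data do not give significant evidence that the true slope on weekly hours worked exceeds -0.146 points (1–10) per unit.

t = 0.7532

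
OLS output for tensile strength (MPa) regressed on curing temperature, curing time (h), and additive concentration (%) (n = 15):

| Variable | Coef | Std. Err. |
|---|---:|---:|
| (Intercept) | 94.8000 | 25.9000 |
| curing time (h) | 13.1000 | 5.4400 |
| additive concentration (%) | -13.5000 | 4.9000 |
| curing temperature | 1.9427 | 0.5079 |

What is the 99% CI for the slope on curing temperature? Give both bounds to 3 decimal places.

(0.365, 3.520)

Read off: b = 1.9427, SE = 0.5079 for curing temperature.
df = n − k − 1 = 15 − 3 − 1 = 11.
t* = t_{0.005, 11} = 3.105807.
Margin = t* × SE = 3.105807 × 0.5079 = 1.57744.
CI: 1.9427 ± 1.57744 → (0.365, 3.520).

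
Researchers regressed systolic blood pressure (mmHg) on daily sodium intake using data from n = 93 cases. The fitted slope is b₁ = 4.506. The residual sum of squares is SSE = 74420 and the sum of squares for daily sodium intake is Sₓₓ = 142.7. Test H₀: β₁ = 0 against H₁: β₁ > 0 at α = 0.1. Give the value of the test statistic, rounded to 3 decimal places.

t = 1.882

MSE = SSE/(n − 2) = 74420/91 = 817.802.
SE(b₁) = √(MSE/Sₓₓ) = √(817.802/142.7) = 2.39393.
t = 4.506 / 2.39393 = 1.882.
df = n − 2 = 91.
One-sided p ≈ 0.0315, which is < 0.1, so reject H₀.
There is evidence that the true slope on daily sodium intake is positive.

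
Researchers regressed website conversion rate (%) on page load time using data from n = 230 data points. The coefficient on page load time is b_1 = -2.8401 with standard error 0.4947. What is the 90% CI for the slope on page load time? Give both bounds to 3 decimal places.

(-3.657, -2.023)

df = n − 2 = 230 − 2 = 228.
t* = t_{0.05, 228} = 1.651564.
Margin = t* × SE = 1.651564 × 0.4947 = 0.81703.
CI: -2.8401 ± 0.81703 → (-3.657, -2.023).
With 90% confidence, each one-unit increase in page load time is associated with a change of between -3.657 and -2.023 % in website conversion rate.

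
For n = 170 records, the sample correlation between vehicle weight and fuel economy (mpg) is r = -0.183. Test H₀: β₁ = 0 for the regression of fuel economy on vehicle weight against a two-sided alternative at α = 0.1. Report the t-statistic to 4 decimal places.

t = -2.4127

t = r·√(n − 2)/√(1 − r²) = -0.183·√168/√0.966511 = -2.4127.
df = n − 2 = 168.
Two-sided p ≈ 0.0169, which is < 0.1, so reject H₀.
There is evidence of a linear association between vehicle weight and fuel economy.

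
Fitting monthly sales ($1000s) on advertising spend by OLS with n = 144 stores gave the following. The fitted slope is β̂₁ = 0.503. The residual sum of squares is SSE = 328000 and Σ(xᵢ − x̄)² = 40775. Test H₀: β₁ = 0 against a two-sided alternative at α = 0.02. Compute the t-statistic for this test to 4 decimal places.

MSE = SSE/(n − 2) = 328000/142 = 2309.86.
SE(β̂₁) = √(MSE/Sₓₓ) = √(2309.86/40775) = 0.23801.
t = 0.503 / 0.23801 = 2.1134.
df = n − 2 = 142.
Two-sided p ≈ 0.0363, which is ≥ 0.02, so fail to reject H₀.
The data do not give significant evidence of an association between advertising spend and monthly sales.

t = 2.1134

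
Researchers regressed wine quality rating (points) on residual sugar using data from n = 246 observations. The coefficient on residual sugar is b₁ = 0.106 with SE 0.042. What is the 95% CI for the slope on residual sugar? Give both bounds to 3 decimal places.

(0.023, 0.189)

df = n − 2 = 246 − 2 = 244.
t* = t_{0.025, 244} = 1.969734.
Margin = t* × SE = 1.969734 × 0.042 = 0.08273.
CI: 0.106 ± 0.08273 → (0.023, 0.189).
With 95% confidence, each one-unit increase in residual sugar is associated with a change of between 0.023 and 0.189 points in wine quality rating.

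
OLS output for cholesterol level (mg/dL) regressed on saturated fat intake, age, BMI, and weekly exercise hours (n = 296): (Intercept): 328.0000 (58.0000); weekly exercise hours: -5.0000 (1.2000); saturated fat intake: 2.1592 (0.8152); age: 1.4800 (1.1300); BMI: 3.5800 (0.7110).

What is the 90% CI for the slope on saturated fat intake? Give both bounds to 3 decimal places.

Read off: b = 2.1592, SE = 0.8152 for saturated fat intake.
df = n − k − 1 = 296 − 4 − 1 = 291.
t* = t_{0.05, 291} = 1.650107.
Margin = t* × SE = 1.650107 × 0.8152 = 1.34517.
CI: 2.1592 ± 1.34517 → (0.814, 3.504).

(0.814, 3.504)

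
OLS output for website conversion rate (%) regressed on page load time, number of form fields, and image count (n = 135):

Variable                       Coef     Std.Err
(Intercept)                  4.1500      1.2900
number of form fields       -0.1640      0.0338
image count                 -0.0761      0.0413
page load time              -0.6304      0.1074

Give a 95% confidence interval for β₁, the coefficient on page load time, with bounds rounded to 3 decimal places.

Read off: b = -0.6304, SE = 0.1074 for page load time.
df = n − k − 1 = 135 − 3 − 1 = 131.
t* = t_{0.025, 131} = 1.978239.
Margin = t* × SE = 1.978239 × 0.1074 = 0.21246.
CI: -0.6304 ± 0.21246 → (-0.843, -0.418).

(-0.843, -0.418)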